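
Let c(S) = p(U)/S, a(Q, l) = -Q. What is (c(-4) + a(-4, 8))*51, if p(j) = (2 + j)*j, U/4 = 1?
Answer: -102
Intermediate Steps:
U = 4 (U = 4*1 = 4)
p(j) = j*(2 + j)
c(S) = 24/S (c(S) = (4*(2 + 4))/S = (4*6)/S = 24/S)
(c(-4) + a(-4, 8))*51 = (24/(-4) - 1*(-4))*51 = (24*(-1/4) + 4)*51 = (-6 + 4)*51 = -2*51 = -102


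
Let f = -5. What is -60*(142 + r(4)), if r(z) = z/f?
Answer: -8472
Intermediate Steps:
r(z) = -z/5 (r(z) = z/(-5) = z*(-1/5) = -z/5)
-60*(142 + r(4)) = -60*(142 - 1/5*4) = -60*(142 - 4/5) = -60*706/5 = -8472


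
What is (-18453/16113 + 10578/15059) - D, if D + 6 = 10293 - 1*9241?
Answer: -84638269365/80881889 ≈ -1046.4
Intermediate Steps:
D = 1046 (D = -6 + (10293 - 1*9241) = -6 + (10293 - 9241) = -6 + 1052 = 1046)
(-18453/16113 + 10578/15059) - D = (-18453/16113 + 10578/15059) - 1*1046 = (-18453*1/16113 + 10578*(1/15059)) - 1046 = (-6151/5371 + 10578/15059) - 1046 = -35813471/80881889 - 1046 = -84638269365/80881889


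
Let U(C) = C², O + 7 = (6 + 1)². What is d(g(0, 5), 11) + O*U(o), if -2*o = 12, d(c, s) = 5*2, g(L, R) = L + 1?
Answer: 1522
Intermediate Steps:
g(L, R) = 1 + L
O = 42 (O = -7 + (6 + 1)² = -7 + 7² = -7 + 49 = 42)
d(c, s) = 10
o = -6 (o = -½*12 = -6)
d(g(0, 5), 11) + O*U(o) = 10 + 42*(-6)² = 10 + 42*36 = 10 + 1512 = 1522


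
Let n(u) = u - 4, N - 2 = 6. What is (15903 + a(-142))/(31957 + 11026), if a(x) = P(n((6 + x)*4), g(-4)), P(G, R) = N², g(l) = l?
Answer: 15967/42983 ≈ 0.37147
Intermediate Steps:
N = 8 (N = 2 + 6 = 8)
n(u) = -4 + u
P(G, R) = 64 (P(G, R) = 8² = 64)
a(x) = 64
(15903 + a(-142))/(31957 + 11026) = (15903 + 64)/(31957 + 11026) = 15967/42983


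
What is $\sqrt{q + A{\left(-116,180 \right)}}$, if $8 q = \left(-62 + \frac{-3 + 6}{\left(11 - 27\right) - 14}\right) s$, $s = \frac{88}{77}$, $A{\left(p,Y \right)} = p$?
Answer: $\frac{i \sqrt{611870}}{70} \approx 11.175 i$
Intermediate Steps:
$s = \frac{8}{7}$ ($s = 88 \cdot \frac{1}{77} = \frac{8}{7} \approx 1.1429$)
$q = - \frac{621}{70}$ ($q = \frac{\left(-62 + \frac{-3 + 6}{\left(11 - 27\right) - 14}\right) \frac{8}{7}}{8} = \frac{\left(-62 + \frac{3}{-16 - 14}\right) \frac{8}{7}}{8} = \frac{\left(-62 + \frac{3}{-30}\right) \frac{8}{7}}{8} = \frac{\left(-62 + 3 \left(- \frac{1}{30}\right)\right) \frac{8}{7}}{8} = \frac{\left(-62 - \frac{1}{10}\right) \frac{8}{7}}{8} = \frac{\left(- \frac{621}{10}\right) \frac{8}{7}}{8} = \frac{1}{8} \left(- \frac{2484}{35}\right) = - \frac{621}{70} \approx -8.8714$)
$\sqrt{q + A{\left(-116,180 \right)}} = \sqrt{- \frac{621}{70} - 116} = \sqrt{- \frac{8741}{70}} = \frac{i \sqrt{611870}}{70}$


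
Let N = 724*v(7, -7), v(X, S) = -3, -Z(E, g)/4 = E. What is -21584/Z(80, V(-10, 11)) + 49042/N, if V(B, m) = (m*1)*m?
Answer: 487297/10860 ≈ 44.871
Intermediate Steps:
V(B, m) = m**2 (V(B, m) = m*m = m**2)
Z(E, g) = -4*E
N = -2172 (N = 724*(-3) = -2172)
-21584/Z(80, V(-10, 11)) + 49042/N = -21584/((-4*80)) + 49042/(-2172) = -21584/(-320) + 49042*(-1/2172) = -21584*(-1/320) - 24521/1086 = 1349/20 - 24521/1086 = 487297/10860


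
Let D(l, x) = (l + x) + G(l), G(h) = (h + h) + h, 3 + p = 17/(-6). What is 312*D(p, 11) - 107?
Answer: -3955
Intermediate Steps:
p = -35/6 (p = -3 + 17/(-6) = -3 + 17*(-⅙) = -3 - 17/6 = -35/6 ≈ -5.8333)
G(h) = 3*h (G(h) = 2*h + h = 3*h)
D(l, x) = x + 4*l (D(l, x) = (l + x) + 3*l = x + 4*l)
312*D(p, 11) - 107 = 312*(11 + 4*(-35/6)) - 107 = 312*(11 - 70/3) - 107 = 312*(-37/3) - 107 = -3848 - 107 = -3955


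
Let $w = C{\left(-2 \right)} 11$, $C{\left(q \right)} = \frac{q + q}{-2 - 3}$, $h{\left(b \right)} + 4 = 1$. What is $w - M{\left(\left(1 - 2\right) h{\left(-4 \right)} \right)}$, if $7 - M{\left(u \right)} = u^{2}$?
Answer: $\frac{54}{5} \approx 10.8$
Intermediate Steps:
$h{\left(b \right)} = -3$ ($h{\left(b \right)} = -4 + 1 = -3$)
$C{\left(q \right)} = - \frac{2 q}{5}$ ($C{\left(q \right)} = \frac{2 q}{-5} = 2 q \left(- \frac{1}{5}\right) = - \frac{2 q}{5}$)
$M{\left(u \right)} = 7 - u^{2}$
$w = \frac{44}{5}$ ($w = \left(- \frac{2}{5}\right) \left(-2\right) 11 = \frac{4}{5} \cdot 11 = \frac{44}{5} \approx 8.8$)
$w - M{\left(\left(1 - 2\right) h{\left(-4 \right)} \right)} = \frac{44}{5} - \left(7 - \left(\left(1 - 2\right) \left(-3\right)\right)^{2}\right) = \frac{44}{5} - \left(7 - \left(\left(-1\right) \left(-3\right)\right)^{2}\right) = \frac{44}{5} - \left(7 - 3^{2}\right) = \frac{44}{5} - \left(7 - 9\right) = \frac{44}{5} - -2 = \frac{44}{5} + 2 = \frac{54}{5}$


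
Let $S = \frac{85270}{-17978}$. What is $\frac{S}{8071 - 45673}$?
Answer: $\frac{42635}{338004378} \approx 0.00012614$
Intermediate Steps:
$S = - \frac{42635}{8989}$ ($S = 85270 \left(- \frac{1}{17978}\right) = - \frac{42635}{8989} \approx -4.743$)
$\frac{S}{8071 - 45673} = - \frac{42635}{8989 \left(8071 - 45673\right)} = - \frac{42635}{8989 \left(-37602\right)} = \left(- \frac{42635}{8989}\right) \left(- \frac{1}{37602}\right) = \frac{42635}{338004378}$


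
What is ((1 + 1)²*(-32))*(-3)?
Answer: 384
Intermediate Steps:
((1 + 1)²*(-32))*(-3) = (2²*(-32))*(-3) = (4*(-32))*(-3) = -128*(-3) = 384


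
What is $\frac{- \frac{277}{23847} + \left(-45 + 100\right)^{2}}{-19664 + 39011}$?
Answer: $\frac{72136898}{461367909} \approx 0.15635$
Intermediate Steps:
$\frac{- \frac{277}{23847} + \left(-45 + 100\right)^{2}}{-19664 + 39011} = \frac{\left(-277\right) \frac{1}{23847} + 55^{2}}{19347} = \left(- \frac{277}{23847} + 3025\right) \frac{1}{19347} = \frac{72136898}{23847} \cdot \frac{1}{19347} = \frac{72136898}{461367909}$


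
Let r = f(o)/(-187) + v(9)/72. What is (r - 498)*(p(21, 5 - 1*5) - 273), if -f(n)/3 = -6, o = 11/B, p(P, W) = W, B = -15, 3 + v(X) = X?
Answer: 101696231/748 ≈ 1.3596e+5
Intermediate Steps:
v(X) = -3 + X
o = -11/15 (o = 11/(-15) = 11*(-1/15) = -11/15 ≈ -0.73333)
f(n) = 18 (f(n) = -3*(-6) = 18)
r = -29/2244 (r = 18/(-187) + (-3 + 9)/72 = 18*(-1/187) + 6*(1/72) = -18/187 + 1/12 = -29/2244 ≈ -0.012923)
(r - 498)*(p(21, 5 - 1*5) - 273) = (-29/2244 - 498)*((5 - 1*5) - 273) = -1117541*((5 - 5) - 273)/2244 = -1117541*(0 - 273)/2244 = -1117541/2244*(-273) = 101696231/748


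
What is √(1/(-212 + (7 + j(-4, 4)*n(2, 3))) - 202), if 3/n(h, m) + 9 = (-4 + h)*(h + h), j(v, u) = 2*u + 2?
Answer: I*√2495815205/3515 ≈ 14.213*I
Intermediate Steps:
j(v, u) = 2 + 2*u
n(h, m) = 3/(-9 + 2*h*(-4 + h)) (n(h, m) = 3/(-9 + (-4 + h)*(h + h)) = 3/(-9 + (-4 + h)*(2*h)) = 3/(-9 + 2*h*(-4 + h)))
√(1/(-212 + (7 + j(-4, 4)*n(2, 3))) - 202) = √(1/(-212 + (7 + (2 + 2*4)*(3/(-9 - 8*2 + 2*2²)))) - 202) = √(1/(-212 + (7 + (2 + 8)*(3/(-9 - 16 + 2*4)))) - 202) = √(1/(-212 + (7 + 10*(3/(-9 - 16 + 8)))) - 202) = √(1/(-212 + (7 + 10*(3/(-17)))) - 202) = √(1/(-212 + (7 + 10*(3*(-1/17)))) - 202) = √(1/(-212 + (7 + 10*(-3/17))) - 202) = √(1/(-212 + (7 - 30/17)) - 202) = √(1/(-212 + 89/17) - 202) = √(1/(-3515/17) - 202) = √(-17/3515 - 202) = √(-710047/3515) = I*√2495815205/3515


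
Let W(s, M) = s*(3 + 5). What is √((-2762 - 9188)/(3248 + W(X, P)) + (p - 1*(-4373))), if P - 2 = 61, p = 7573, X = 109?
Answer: √506817371/206 ≈ 109.28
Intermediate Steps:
P = 63 (P = 2 + 61 = 63)
W(s, M) = 8*s (W(s, M) = s*8 = 8*s)
√((-2762 - 9188)/(3248 + W(X, P)) + (p - 1*(-4373))) = √((-2762 - 9188)/(3248 + 8*109) + (7573 - 1*(-4373))) = √(-11950/(3248 + 872) + (7573 + 4373)) = √(-11950/4120 + 11946) = √(-11950*1/4120 + 11946) = √(-1195/412 + 11946) = √(4920557/412) = √506817371/206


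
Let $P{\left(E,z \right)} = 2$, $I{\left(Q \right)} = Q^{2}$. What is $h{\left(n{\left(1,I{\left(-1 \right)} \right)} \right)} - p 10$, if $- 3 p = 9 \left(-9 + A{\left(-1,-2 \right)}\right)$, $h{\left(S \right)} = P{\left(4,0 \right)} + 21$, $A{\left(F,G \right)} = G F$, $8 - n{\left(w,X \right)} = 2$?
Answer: $-187$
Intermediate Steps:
$n{\left(w,X \right)} = 6$ ($n{\left(w,X \right)} = 8 - 2 = 6$)
$A{\left(F,G \right)} = F G$
$h{\left(S \right)} = 23$ ($h{\left(S \right)} = 2 + 21 = 23$)
$p = 21$ ($p = - \frac{9 \left(-9 - -2\right)}{3} = - \frac{9 \left(-9 + 2\right)}{3} = - \frac{9 \left(-7\right)}{3} = \left(- \frac{1}{3}\right) \left(-63\right) = 21$)
$h{\left(n{\left(1,I{\left(-1 \right)} \right)} \right)} - p 10 = 23 - 21 \cdot 10 = 23 - 210 = -187$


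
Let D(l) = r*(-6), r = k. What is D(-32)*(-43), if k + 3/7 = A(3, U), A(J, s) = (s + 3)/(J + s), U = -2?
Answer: 1032/7 ≈ 147.43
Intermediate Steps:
A(J, s) = (3 + s)/(J + s)
k = 4/7 (k = -3/7 + (3 - 2)/(3 - 2) = -3/7 + 1/1 = -3/7 + 1*1 = -3/7 + 1 = 4/7 ≈ 0.57143)
r = 4/7 ≈ 0.57143
D(l) = -24/7 (D(l) = (4/7)*(-6) = -24/7)
D(-32)*(-43) = -24/7*(-43) = 1032/7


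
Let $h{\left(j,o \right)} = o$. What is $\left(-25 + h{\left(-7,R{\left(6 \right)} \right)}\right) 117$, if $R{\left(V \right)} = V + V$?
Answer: $-1521$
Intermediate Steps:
$R{\left(V \right)} = 2 V$
$\left(-25 + h{\left(-7,R{\left(6 \right)} \right)}\right) 117 = \left(-25 + 2 \cdot 6\right) 117 = \left(-25 + 12\right) 117 = \left(-13\right) 117 = -1521$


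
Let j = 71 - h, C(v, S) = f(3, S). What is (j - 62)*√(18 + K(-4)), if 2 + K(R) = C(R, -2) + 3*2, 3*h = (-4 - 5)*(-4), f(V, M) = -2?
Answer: -6*√5 ≈ -13.416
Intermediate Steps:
C(v, S) = -2
h = 12 (h = ((-4 - 5)*(-4))/3 = (-9*(-4))/3 = (⅓)*36 = 12)
K(R) = 2 (K(R) = -2 + (-2 + 3*2) = -2 + (-2 + 6) = -2 + 4 = 2)
j = 59 (j = 71 - 1*12 = 71 - 12 = 59)
(j - 62)*√(18 + K(-4)) = (59 - 62)*√(18 + 2) = -6*√5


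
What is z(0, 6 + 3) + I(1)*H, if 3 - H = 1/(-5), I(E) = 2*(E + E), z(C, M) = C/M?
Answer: 64/5 ≈ 12.800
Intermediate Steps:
I(E) = 4*E (I(E) = 2*(2*E) = 4*E)
H = 16/5 (H = 3 - 1/(-5) = 3 - 1*(-1/5) = 3 + 1/5 = 16/5 ≈ 3.2000)
z(0, 6 + 3) + I(1)*H = 0/(6 + 3) + (4*1)*(16/5) = 0/9 + 4*(16/5) = 0*(1/9) + 64/5 = 0 + 64/5 = 64/5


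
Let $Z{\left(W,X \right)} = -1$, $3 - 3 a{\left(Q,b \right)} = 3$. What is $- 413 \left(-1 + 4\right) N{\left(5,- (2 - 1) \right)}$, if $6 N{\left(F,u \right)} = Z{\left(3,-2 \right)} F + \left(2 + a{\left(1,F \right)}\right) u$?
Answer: $\frac{2891}{2} \approx 1445.5$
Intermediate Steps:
$a{\left(Q,b \right)} = 0$ ($a{\left(Q,b \right)} = 1 - 1 = 0$)
$N{\left(F,u \right)} = - \frac{F}{6} + \frac{u}{3}$ ($N{\left(F,u \right)} = \frac{- F + \left(2 + 0\right) u}{6} = \frac{- F + 2 u}{6} = - \frac{F}{6} + \frac{u}{3}$)
$- 413 \left(-1 + 4\right) N{\left(5,- (2 - 1) \right)} = - 413 \left(-1 + 4\right) \left(\left(- \frac{1}{6}\right) 5 + \frac{\left(-1\right) \left(2 - 1\right)}{3}\right) = - 413 \cdot 3 \left(- \frac{5}{6} + \frac{\left(-1\right) 1}{3}\right) = - 413 \cdot 3 \left(- \frac{5}{6} + \frac{1}{3} \left(-1\right)\right) = - 413 \cdot 3 \left(- \frac{5}{6} - \frac{1}{3}\right) = - 413 \cdot 3 \left(- \frac{7}{6}\right) = \left(-413\right) \left(- \frac{7}{2}\right) = \frac{2891}{2}$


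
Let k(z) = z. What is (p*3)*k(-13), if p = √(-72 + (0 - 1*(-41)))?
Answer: -39*I*√31 ≈ -217.14*I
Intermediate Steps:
p = I*√31 (p = √(-72 + (0 + 41)) = √(-72 + 41) = √(-31) = I*√31 ≈ 5.5678*I)
(p*3)*k(-13) = ((I*√31)*3)*(-13) = (3*I*√31)*(-13) = -39*I*√31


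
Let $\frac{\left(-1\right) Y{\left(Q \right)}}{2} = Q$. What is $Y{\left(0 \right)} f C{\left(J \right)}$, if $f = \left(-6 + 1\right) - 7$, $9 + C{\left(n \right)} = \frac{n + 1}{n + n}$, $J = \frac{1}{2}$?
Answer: $0$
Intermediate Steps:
$J = \frac{1}{2} \approx 0.5$
$Y{\left(Q \right)} = - 2 Q$
$C{\left(n \right)} = -9 + \frac{1 + n}{2 n}$ ($C{\left(n \right)} = -9 + \frac{n + 1}{n + n} = -9 + \frac{1 + n}{2 n}$)
$f = -12$ ($f = -5 - 7 = -12$)
$Y{\left(0 \right)} f C{\left(J \right)} = \left(-2\right) 0 \left(-12\right) \frac{\frac{1}{\frac{1}{2}} \left(1 - \frac{17}{2}\right)}{2} = 0 \left(-12\right) \frac{1}{2} \cdot 2 \left(1 - \frac{17}{2}\right) = 0 \cdot \frac{1}{2} \cdot 2 \left(- \frac{15}{2}\right) = 0 \left(- \frac{15}{2}\right) = 0$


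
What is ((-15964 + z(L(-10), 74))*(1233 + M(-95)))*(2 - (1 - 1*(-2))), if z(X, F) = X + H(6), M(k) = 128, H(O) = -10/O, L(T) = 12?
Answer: 65138821/3 ≈ 2.1713e+7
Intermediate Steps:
z(X, F) = -5/3 + X (z(X, F) = X - 10/6 = X - 10*⅙ = X - 5/3 = -5/3 + X)
((-15964 + z(L(-10), 74))*(1233 + M(-95)))*(2 - (1 - 1*(-2))) = ((-15964 + (-5/3 + 12))*(1233 + 128))*(2 - (1 - 1*(-2))) = ((-15964 + 31/3)*1361)*(2 - (1 + 2)) = (-47861/3*1361)*(2 - 1*3) = -65138821*(2 - 3)/3 = -65138821/3*(-1) = 65138821/3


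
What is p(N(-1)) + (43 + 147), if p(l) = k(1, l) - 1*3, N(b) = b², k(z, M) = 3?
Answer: 190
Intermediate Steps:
p(l) = 0 (p(l) = 3 - 1*3 = 3 - 3 = 0)
p(N(-1)) + (43 + 147) = 0 + (43 + 147) = 0 + 190 = 190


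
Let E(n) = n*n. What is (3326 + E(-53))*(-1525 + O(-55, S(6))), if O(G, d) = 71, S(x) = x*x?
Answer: -8920290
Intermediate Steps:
S(x) = x²
E(n) = n²
(3326 + E(-53))*(-1525 + O(-55, S(6))) = (3326 + (-53)²)*(-1525 + 71) = (3326 + 2809)*(-1454) = 6135*(-1454) = -8920290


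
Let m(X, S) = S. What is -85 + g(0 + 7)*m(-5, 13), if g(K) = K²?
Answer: 552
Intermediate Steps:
-85 + g(0 + 7)*m(-5, 13) = -85 + (0 + 7)²*13 = -85 + 7²*13 = -85 + 49*13 = -85 + 637 = 552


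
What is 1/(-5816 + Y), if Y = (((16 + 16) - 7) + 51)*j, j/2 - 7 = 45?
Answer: 1/2088 ≈ 0.00047893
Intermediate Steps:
j = 104 (j = 14 + 2*45 = 14 + 90 = 104)
Y = 7904 (Y = (((16 + 16) - 7) + 51)*104 = ((32 - 7) + 51)*104 = (25 + 51)*104 = 76*104 = 7904)
1/(-5816 + Y) = 1/(-5816 + 7904) = 1/2088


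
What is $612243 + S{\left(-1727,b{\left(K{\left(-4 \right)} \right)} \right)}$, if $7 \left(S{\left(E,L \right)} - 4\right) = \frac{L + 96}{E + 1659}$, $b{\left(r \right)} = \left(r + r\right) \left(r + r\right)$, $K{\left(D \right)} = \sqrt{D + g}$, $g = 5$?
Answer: $\frac{72857368}{119} \approx 6.1225 \cdot 10^{5}$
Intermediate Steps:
$K{\left(D \right)} = \sqrt{5 + D}$ ($K{\left(D \right)} = \sqrt{D + 5} = \sqrt{5 + D}$)
$b{\left(r \right)} = 4 r^{2}$ ($b{\left(r \right)} = 2 r 2 r = 4 r^{2}$)
$S{\left(E,L \right)} = 4 + \frac{96 + L}{7 \left(1659 + E\right)}$ ($S{\left(E,L \right)} = 4 + \frac{\left(L + 96\right) \frac{1}{E + 1659}}{7} = 4 + \frac{\left(96 + L\right) \frac{1}{1659 + E}}{7} = 4 + \frac{\frac{1}{1659 + E} \left(96 + L\right)}{7} = 4 + \frac{96 + L}{7 \left(1659 + E\right)}$)
$612243 + S{\left(-1727,b{\left(K{\left(-4 \right)} \right)} \right)} = 612243 + \frac{46548 + 4 \left(\sqrt{5 - 4}\right)^{2} + 28 \left(-1727\right)}{7 \left(1659 - 1727\right)} = 612243 + \frac{46548 + 4 \left(\sqrt{1}\right)^{2} - 48356}{7 \left(-68\right)} = 612243 + \frac{1}{7} \left(- \frac{1}{68}\right) \left(46548 + 4 \cdot 1^{2} - 48356\right) = 612243 + \frac{1}{7} \left(- \frac{1}{68}\right) \left(46548 + 4 \cdot 1 - 48356\right) = 612243 + \frac{1}{7} \left(- \frac{1}{68}\right) \left(46548 + 4 - 48356\right) = 612243 + \frac{1}{7} \left(- \frac{1}{68}\right) \left(-1804\right) = 612243 + \frac{451}{119} = \frac{72857368}{119}$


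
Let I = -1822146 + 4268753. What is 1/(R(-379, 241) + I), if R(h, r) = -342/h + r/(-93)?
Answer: 35247/86235497396 ≈ 4.0873e-7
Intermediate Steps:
R(h, r) = -342/h - r/93 (R(h, r) = -342/h + r*(-1/93) = -342/h - r/93)
I = 2446607
1/(R(-379, 241) + I) = 1/((-342/(-379) - 1/93*241) + 2446607) = 1/((-342*(-1/379) - 241/93) + 2446607) = 1/((342/379 - 241/93) + 2446607) = 1/(-59533/35247 + 2446607) = 1/(86235497396/35247) = 35247/86235497396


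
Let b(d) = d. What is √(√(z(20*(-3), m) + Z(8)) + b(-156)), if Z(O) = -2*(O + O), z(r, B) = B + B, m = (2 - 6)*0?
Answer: 2*√(-39 + I*√2) ≈ 0.22642 + 12.492*I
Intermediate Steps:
m = 0 (m = -4*0 = 0)
z(r, B) = 2*B
Z(O) = -4*O
√(√(z(20*(-3), m) + Z(8)) + b(-156)) = √(√(2*0 - 4*8) - 156) = √(√(0 - 32) - 156) = √(√(-32) - 156) = √(4*I*√2 - 156) = √(-156 + 4*I*√2)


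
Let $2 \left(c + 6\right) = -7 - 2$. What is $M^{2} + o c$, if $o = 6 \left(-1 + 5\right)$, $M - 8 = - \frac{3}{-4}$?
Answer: $- \frac{2807}{16} \approx -175.44$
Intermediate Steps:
$M = \frac{35}{4}$ ($M = 8 - \frac{3}{-4} = 8 - - \frac{3}{4} = 8 + \frac{3}{4} = \frac{35}{4} \approx 8.75$)
$c = - \frac{21}{2}$ ($c = -6 + \frac{-7 - 2}{2} = -6 + \frac{1}{2} \left(-9\right) = -6 - \frac{9}{2} = - \frac{21}{2} \approx -10.5$)
$o = 24$ ($o = 6 \cdot 4 = 24$)
$M^{2} + o c = \left(\frac{35}{4}\right)^{2} + 24 \left(- \frac{21}{2}\right) = \frac{1225}{16} - 252 = - \frac{2807}{16}$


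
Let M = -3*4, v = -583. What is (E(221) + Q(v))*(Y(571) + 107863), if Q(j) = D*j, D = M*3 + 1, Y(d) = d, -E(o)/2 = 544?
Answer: 2094619578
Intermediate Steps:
E(o) = -1088 (E(o) = -2*544 = -1088)
M = -12
D = -35 (D = -12*3 + 1 = -36 + 1 = -35)
Q(j) = -35*j
(E(221) + Q(v))*(Y(571) + 107863) = (-1088 - 35*(-583))*(571 + 107863) = (-1088 + 20405)*108434 = 19317*108434 = 2094619578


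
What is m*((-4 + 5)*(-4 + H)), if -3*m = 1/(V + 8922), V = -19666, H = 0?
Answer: -1/8058 ≈ -0.00012410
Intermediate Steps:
m = 1/32232 (m = -1/(3*(-19666 + 8922)) = -1/3/(-10744) = -1/3*(-1/10744) = 1/32232 ≈ 3.1025e-5)
m*((-4 + 5)*(-4 + H)) = ((-4 + 5)*(-4 + 0))/32232 = (1*(-4))/32232 = (1/32232)*(-4) = -1/8058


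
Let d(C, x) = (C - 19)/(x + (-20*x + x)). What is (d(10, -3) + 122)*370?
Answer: 135235/3 ≈ 45078.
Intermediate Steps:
d(C, x) = -(-19 + C)/(18*x) (d(C, x) = (-19 + C)/(x - 19*x) = (-19 + C)/((-18*x)) = (-19 + C)*(-1/(18*x)) = -(-19 + C)/(18*x))
(d(10, -3) + 122)*370 = ((1/18)*(19 - 1*10)/(-3) + 122)*370 = ((1/18)*(-⅓)*(19 - 10) + 122)*370 = ((1/18)*(-⅓)*9 + 122)*370 = (-⅙ + 122)*370 = (731/6)*370 = 135235/3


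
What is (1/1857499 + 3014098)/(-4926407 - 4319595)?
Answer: -5598684020903/17174439468998 ≈ -0.32599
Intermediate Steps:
(1/1857499 + 3014098)/(-4926407 - 4319595) = (1/1857499 + 3014098)/(-9246002) = (5598684020903/1857499)*(-1/9246002) = -5598684020903/17174439468998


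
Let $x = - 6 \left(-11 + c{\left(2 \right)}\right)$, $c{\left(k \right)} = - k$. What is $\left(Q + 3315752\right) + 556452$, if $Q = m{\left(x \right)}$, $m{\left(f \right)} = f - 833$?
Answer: $3871449$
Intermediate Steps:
$x = 78$ ($x = - 6 \left(-11 - 2\right) = \left(-6\right) \left(-13\right) = 78$)
$m{\left(f \right)} = -833 + f$
$Q = -755$ ($Q = -833 + 78 = -755$)
$\left(Q + 3315752\right) + 556452 = \left(-755 + 3315752\right) + 556452 = 3314997 + 556452 = 3871449$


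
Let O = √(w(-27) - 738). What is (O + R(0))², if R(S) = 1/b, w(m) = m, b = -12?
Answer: (1 - 36*I*√85)²/144 ≈ -764.99 - 4.6098*I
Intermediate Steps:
O = 3*I*√85 (O = √(-27 - 738) = √(-765) = 3*I*√85 ≈ 27.659*I)
R(S) = -1/12 (R(S) = 1/(-12) = -1/12)
(O + R(0))² = (3*I*√85 - 1/12)² = (-1/12 + 3*I*√85)²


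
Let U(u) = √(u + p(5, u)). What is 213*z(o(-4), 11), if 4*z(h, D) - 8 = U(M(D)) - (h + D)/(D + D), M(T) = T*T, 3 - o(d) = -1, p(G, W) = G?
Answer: 34293/88 + 639*√14/4 ≈ 987.42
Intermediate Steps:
o(d) = 4 (o(d) = 3 - 1*(-1) = 3 + 1 = 4)
M(T) = T²
U(u) = √(5 + u) (U(u) = √(u + 5) = √(5 + u))
z(h, D) = 2 + √(5 + D²)/4 - (D + h)/(8*D) (z(h, D) = 2 + (√(5 + D²) - (h + D)/(D + D))/4 = 2 + (√(5 + D²) - (D + h)/(2*D))/4 = 2 + (√(5 + D²)/4 - (D + h)/(8*D)) = 2 + √(5 + D²)/4 - (D + h)/(8*D))
213*z(o(-4), 11) = 213*((⅛)*(-1*4 + 11*(15 + 2*√(5 + 11²)))/11) = 213*((⅛)*(1/11)*(-4 + 11*(15 + 2*√(5 + 121)))) = 213*((⅛)*(1/11)*(-4 + 11*(15 + 2*√126))) = 213*((⅛)*(1/11)*(-4 + 11*(15 + 2*(3*√14)))) = 213*((⅛)*(1/11)*(-4 + 11*(15 + 6*√14))) = 213*((⅛)*(1/11)*(-4 + (165 + 66*√14))) = 213*((⅛)*(1/11)*(161 + 66*√14)) = 213*(161/88 + 3*√14/4) = 34293/88 + 639*√14/4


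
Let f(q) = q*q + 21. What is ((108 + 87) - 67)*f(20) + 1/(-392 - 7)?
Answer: 21501311/399 ≈ 53888.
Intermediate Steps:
f(q) = 21 + q² (f(q) = q² + 21 = 21 + q²)
((108 + 87) - 67)*f(20) + 1/(-392 - 7) = ((108 + 87) - 67)*(21 + 20²) + 1/(-392 - 7) = (195 - 67)*(21 + 400) + 1/(-399) = 128*421 - 1/399 = 53888 - 1/399 = 21501311/399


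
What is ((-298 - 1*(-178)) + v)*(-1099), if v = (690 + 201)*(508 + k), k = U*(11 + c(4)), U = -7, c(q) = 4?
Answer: -394489347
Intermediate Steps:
k = -105 (k = -7*(11 + 4) = -7*15 = -105)
v = 359073 (v = (690 + 201)*(508 - 105) = 891*403 = 359073)
((-298 - 1*(-178)) + v)*(-1099) = ((-298 - 1*(-178)) + 359073)*(-1099) = ((-298 + 178) + 359073)*(-1099) = (-120 + 359073)*(-1099) = 358953*(-1099) = -394489347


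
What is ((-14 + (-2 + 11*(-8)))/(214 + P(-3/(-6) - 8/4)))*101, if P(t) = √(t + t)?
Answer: -172912/3523 + 808*I*√3/3523 ≈ -49.081 + 0.39725*I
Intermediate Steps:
P(t) = √2*√t (P(t) = √(2*t) = √2*√t)
((-14 + (-2 + 11*(-8)))/(214 + P(-3/(-6) - 8/4)))*101 = ((-14 + (-2 + 11*(-8)))/(214 + √2*√(-3/(-6) - 8/4)))*101 = ((-14 + (-2 - 88))/(214 + √2*√(-3*(-⅙) - 8*¼)))*101 = ((-14 - 90)/(214 + √2*√(½ - 2)))*101 = -104/(214 + √2*√(-3/2))*101 = -104/(214 + √2*(I*√6/2))*101 = -104/(214 + I*√3)*101 = -10504/(214 + I*√3)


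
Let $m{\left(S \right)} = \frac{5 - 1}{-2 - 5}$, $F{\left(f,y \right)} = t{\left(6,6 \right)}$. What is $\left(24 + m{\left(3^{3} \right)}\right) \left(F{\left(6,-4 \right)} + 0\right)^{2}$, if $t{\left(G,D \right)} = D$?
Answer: $\frac{5904}{7} \approx 843.43$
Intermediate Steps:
$F{\left(f,y \right)} = 6$
$m{\left(S \right)} = - \frac{4}{7}$ ($m{\left(S \right)} = \frac{4}{-7} = 4 \left(- \frac{1}{7}\right) = - \frac{4}{7}$)
$\left(24 + m{\left(3^{3} \right)}\right) \left(F{\left(6,-4 \right)} + 0\right)^{2} = \left(24 - \frac{4}{7}\right) \left(6 + 0\right)^{2} = \frac{164 \cdot 6^{2}}{7} = \frac{164}{7} \cdot 36 = \frac{5904}{7}$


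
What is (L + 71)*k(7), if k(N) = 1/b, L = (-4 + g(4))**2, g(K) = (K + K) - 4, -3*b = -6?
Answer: 71/2 ≈ 35.500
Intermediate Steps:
b = 2 (b = -1/3*(-6) = 2)
g(K) = -4 + 2*K (g(K) = 2*K - 4 = -4 + 2*K)
L = 0 (L = (-4 + (-4 + 2*4))**2 = (-4 + (-4 + 8))**2 = (-4 + 4)**2 = 0**2 = 0)
k(N) = 1/2
(L + 71)*k(7) = (0 + 71)*(1/2) = 71*(1/2) = 71/2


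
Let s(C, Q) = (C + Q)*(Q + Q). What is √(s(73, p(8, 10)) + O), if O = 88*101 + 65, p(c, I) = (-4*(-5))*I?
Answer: √118153 ≈ 343.73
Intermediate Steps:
p(c, I) = 20*I
O = 8953 (O = 8888 + 65 = 8953)
s(C, Q) = 2*Q*(C + Q) (s(C, Q) = (C + Q)*(2*Q) = 2*Q*(C + Q))
√(s(73, p(8, 10)) + O) = √(2*(20*10)*(73 + 20*10) + 8953) = √(2*200*(73 + 200) + 8953) = √(2*200*273 + 8953) = √(109200 + 8953) = √118153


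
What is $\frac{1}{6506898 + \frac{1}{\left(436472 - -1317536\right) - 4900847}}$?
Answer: $\frac{3146839}{20476160395421} \approx 1.5368 \cdot 10^{-7}$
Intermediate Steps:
$\frac{1}{6506898 + \frac{1}{\left(436472 - -1317536\right) - 4900847}} = \frac{1}{6506898 + \frac{1}{\left(436472 + 1317536\right) - 4900847}} = \frac{1}{6506898 + \frac{1}{1754008 - 4900847}} = \frac{1}{6506898 + \frac{1}{-3146839}} = \frac{1}{6506898 - \frac{1}{3146839}} = \frac{1}{\frac{20476160395421}{3146839}} = \frac{3146839}{20476160395421}$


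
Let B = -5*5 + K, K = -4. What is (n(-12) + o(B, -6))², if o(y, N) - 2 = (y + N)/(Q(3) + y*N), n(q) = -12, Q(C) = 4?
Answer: 3294225/31684 ≈ 103.97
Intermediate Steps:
B = -29 (B = -5*5 - 4 = -25 - 4 = -29)
o(y, N) = 2 + (N + y)/(4 + N*y) (o(y, N) = 2 + (y + N)/(4 + y*N) = 2 + (N + y)/(4 + N*y))
(n(-12) + o(B, -6))² = (-12 + (8 - 6 - 29 + 2*(-6)*(-29))/(4 - 6*(-29)))² = (-12 + (8 - 6 - 29 + 348)/(4 + 174))² = (-12 + 321/178)² = (-1815/178)² = 3294225/31684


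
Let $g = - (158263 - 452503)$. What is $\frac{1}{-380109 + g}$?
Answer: $- \frac{1}{85869} \approx -1.1646 \cdot 10^{-5}$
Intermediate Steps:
$g = 294240$ ($g = - (158263 - 452503) = \left(-1\right) \left(-294240\right) = 294240$)
$\frac{1}{-380109 + g} = \frac{1}{-380109 + 294240} = \frac{1}{-85869} = - \frac{1}{85869}$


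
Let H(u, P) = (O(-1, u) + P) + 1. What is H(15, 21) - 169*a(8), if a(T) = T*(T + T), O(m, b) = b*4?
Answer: -21550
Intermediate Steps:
O(m, b) = 4*b
H(u, P) = 1 + P + 4*u (H(u, P) = (4*u + P) + 1 = (P + 4*u) + 1 = 1 + P + 4*u)
a(T) = 2*T² (a(T) = T*(2*T) = 2*T²)
H(15, 21) - 169*a(8) = (1 + 21 + 4*15) - 338*8² = (1 + 21 + 60) - 338*64 = 82 - 169*128 = 82 - 21632 = -21550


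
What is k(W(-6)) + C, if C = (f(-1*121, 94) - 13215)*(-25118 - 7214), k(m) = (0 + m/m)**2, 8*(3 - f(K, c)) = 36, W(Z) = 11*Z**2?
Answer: 427315879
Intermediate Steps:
f(K, c) = -3/2 (f(K, c) = 3 - 1/8*36 = 3 - 9/2 = -3/2)
k(m) = 1 (k(m) = (0 + 1)**2 = 1**2 = 1)
C = 427315878 (C = (-3/2 - 13215)*(-25118 - 7214) = -26433/2*(-32332) = 427315878)
k(W(-6)) + C = 1 + 427315878 = 427315879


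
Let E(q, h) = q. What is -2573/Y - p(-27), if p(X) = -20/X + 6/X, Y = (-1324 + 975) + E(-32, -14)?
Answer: 21379/3429 ≈ 6.2348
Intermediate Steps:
Y = -381 (Y = (-1324 + 975) - 32 = -349 - 32 = -381)
p(X) = -14/X
-2573/Y - p(-27) = -2573/(-381) - (-14)/(-27) = -2573*(-1/381) - (-14)*(-1)/27 = 2573/381 - 1*14/27 = 2573/381 - 14/27 = 21379/3429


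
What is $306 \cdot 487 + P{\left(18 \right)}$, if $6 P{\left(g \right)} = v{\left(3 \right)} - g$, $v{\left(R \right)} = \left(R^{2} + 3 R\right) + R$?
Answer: $\frac{298045}{2} \approx 1.4902 \cdot 10^{5}$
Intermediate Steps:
$v{\left(R \right)} = R^{2} + 4 R$
$P{\left(g \right)} = \frac{7}{2} - \frac{g}{6}$ ($P{\left(g \right)} = \frac{3 \left(4 + 3\right) - g}{6} = \frac{3 \cdot 7 - g}{6} = \frac{21 - g}{6} = \frac{7}{2} - \frac{g}{6}$)
$306 \cdot 487 + P{\left(18 \right)} = 306 \cdot 487 + \left(\frac{7}{2} - 3\right) = 149022 + \left(\frac{7}{2} - 3\right) = 149022 + \frac{1}{2} = \frac{298045}{2}$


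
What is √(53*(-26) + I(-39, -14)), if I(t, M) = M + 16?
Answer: 4*I*√86 ≈ 37.094*I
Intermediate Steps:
I(t, M) = 16 + M
√(53*(-26) + I(-39, -14)) = √(53*(-26) + (16 - 14)) = √(-1378 + 2) = √(-1376) = 4*I*√86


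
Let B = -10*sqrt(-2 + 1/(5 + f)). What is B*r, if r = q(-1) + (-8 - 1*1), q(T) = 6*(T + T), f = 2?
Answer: 30*I*sqrt(91) ≈ 286.18*I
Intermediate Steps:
q(T) = 12*T (q(T) = 6*(2*T) = 12*T)
r = -21 (r = 12*(-1) + (-8 - 1*1) = -12 + (-8 - 1) = -12 - 9 = -21)
B = -10*I*sqrt(91)/7 (B = -10*sqrt(-2 + 1/(5 + 2)) = -10*sqrt(-2 + 1/7) = -10*I*sqrt(91)/7 ≈ -13.628*I)
B*r = -10*I*sqrt(91)/7*(-21) = 30*I*sqrt(91)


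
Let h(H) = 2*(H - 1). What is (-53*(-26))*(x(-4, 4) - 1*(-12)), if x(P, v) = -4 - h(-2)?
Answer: 19292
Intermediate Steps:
h(H) = -2 + 2*H (h(H) = 2*(-1 + H) = -2 + 2*H)
x(P, v) = 2 (x(P, v) = -4 - (-2 + 2*(-2)) = -4 - (-2 - 4) = -4 - 1*(-6) = -4 + 6 = 2)
(-53*(-26))*(x(-4, 4) - 1*(-12)) = (-53*(-26))*(2 - 1*(-12)) = 1378*(2 + 12) = 1378*14 = 19292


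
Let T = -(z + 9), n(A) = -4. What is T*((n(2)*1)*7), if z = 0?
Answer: 252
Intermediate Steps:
T = -9 (T = -(0 + 9) = -1*9 = -9)
T*((n(2)*1)*7) = -9*(-4*1)*7 = -(-36)*7 = -9*(-28) = 252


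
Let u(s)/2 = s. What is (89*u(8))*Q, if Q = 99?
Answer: 140976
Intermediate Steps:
u(s) = 2*s
(89*u(8))*Q = (89*(2*8))*99 = (89*16)*99 = 1424*99 = 140976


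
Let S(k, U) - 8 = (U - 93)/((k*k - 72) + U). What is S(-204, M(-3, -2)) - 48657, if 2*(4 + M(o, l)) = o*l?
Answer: -2021025501/41543 ≈ -48649.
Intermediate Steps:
M(o, l) = -4 + l*o/2 (M(o, l) = -4 + (o*l)/2 = -4 + (l*o)/2 = -4 + l*o/2)
S(k, U) = 8 + (-93 + U)/(-72 + U + k**2) (S(k, U) = 8 + (U - 93)/((k*k - 72) + U) = 8 + (-93 + U)/((k**2 - 72) + U) = 8 + (-93 + U)/((-72 + k**2) + U) = 8 + (-93 + U)/(-72 + U + k**2))
S(-204, M(-3, -2)) - 48657 = (-669 + 8*(-204)**2 + 9*(-4 + (1/2)*(-2)*(-3)))/(-72 + (-4 + (1/2)*(-2)*(-3)) + (-204)**2) - 48657 = (-669 + 8*41616 + 9*(-4 + 3))/(-72 + (-4 + 3) + 41616) - 48657 = (-669 + 332928 + 9*(-1))/(-72 - 1 + 41616) - 48657 = (-669 + 332928 - 9)/41543 - 48657 = (1/41543)*332250 - 48657 = 332250/41543 - 48657 = -2021025501/41543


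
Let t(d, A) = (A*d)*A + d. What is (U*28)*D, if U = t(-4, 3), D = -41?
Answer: 45920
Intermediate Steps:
t(d, A) = d + d*A² (t(d, A) = d*A² + d = d + d*A²)
U = -40 (U = -4*(1 + 3²) = -4*(1 + 9) = -4*10 = -40)
(U*28)*D = -40*28*(-41) = -1120*(-41) = 45920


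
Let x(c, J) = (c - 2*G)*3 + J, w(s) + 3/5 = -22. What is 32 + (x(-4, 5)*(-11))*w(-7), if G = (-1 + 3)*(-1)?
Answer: 1275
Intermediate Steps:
G = -2 (G = 2*(-1) = -2)
w(s) = -113/5 (w(s) = -⅗ - 22 = -113/5)
x(c, J) = 12 + J + 3*c (x(c, J) = (c - 2*(-2))*3 + J = (c + 4)*3 + J = (4 + c)*3 + J = (12 + 3*c) + J = 12 + J + 3*c)
32 + (x(-4, 5)*(-11))*w(-7) = 32 + ((12 + 5 + 3*(-4))*(-11))*(-113/5) = 32 + ((12 + 5 - 12)*(-11))*(-113/5) = 32 + (5*(-11))*(-113/5) = 32 - 55*(-113/5) = 32 + 1243 = 1275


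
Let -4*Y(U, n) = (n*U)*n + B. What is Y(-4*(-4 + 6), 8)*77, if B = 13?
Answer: 38423/4 ≈ 9605.8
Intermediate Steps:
Y(U, n) = -13/4 - U*n**2/4 (Y(U, n) = -((n*U)*n + 13)/4 = -((U*n)*n + 13)/4 = -(U*n**2 + 13)/4 = -(13 + U*n**2)/4 = -13/4 - U*n**2/4)
Y(-4*(-4 + 6), 8)*77 = (-13/4 - 1/4*(-4*(-4 + 6))*8**2)*77 = (-13/4 - 1/4*(-4*2)*64)*77 = (-13/4 - 1/4*(-8)*64)*77 = (-13/4 + 128)*77 = (499/4)*77 = 38423/4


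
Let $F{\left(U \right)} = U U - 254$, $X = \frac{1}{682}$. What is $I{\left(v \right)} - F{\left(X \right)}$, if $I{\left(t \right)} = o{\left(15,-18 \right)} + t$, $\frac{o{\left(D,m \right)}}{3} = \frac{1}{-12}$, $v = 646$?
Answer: $\frac{209247659}{232562} \approx 899.75$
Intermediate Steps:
$o{\left(D,m \right)} = - \frac{1}{4}$ ($o{\left(D,m \right)} = \frac{3}{-12} = 3 \left(- \frac{1}{12}\right) = - \frac{1}{4}$)
$X = \frac{1}{682} \approx 0.0014663$
$F{\left(U \right)} = -254 + U^{2}$ ($F{\left(U \right)} = U^{2} - 254 = -254 + U^{2}$)
$I{\left(t \right)} = - \frac{1}{4} + t$
$I{\left(v \right)} - F{\left(X \right)} = \left(- \frac{1}{4} + 646\right) - \left(-254 + \left(\frac{1}{682}\right)^{2}\right) = \frac{2583}{4} - \left(-254 + \frac{1}{465124}\right) = \frac{2583}{4} - - \frac{118141495}{465124} = \frac{2583}{4} + \frac{118141495}{465124} = \frac{209247659}{232562}$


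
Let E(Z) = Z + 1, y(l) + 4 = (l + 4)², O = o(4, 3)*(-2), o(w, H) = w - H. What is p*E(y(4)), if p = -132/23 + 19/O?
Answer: -42761/46 ≈ -929.59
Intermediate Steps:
O = -2 (O = (4 - 1*3)*(-2) = (4 - 3)*(-2) = 1*(-2) = -2)
y(l) = -4 + (4 + l)² (y(l) = -4 + (l + 4)² = -4 + (4 + l)²)
E(Z) = 1 + Z
p = -701/46 (p = -132/23 + 19/(-2) = -132*1/23 + 19*(-½) = -132/23 - 19/2 = -701/46 ≈ -15.239)
p*E(y(4)) = -701*(1 + (-4 + (4 + 4)²))/46 = -701*(1 + (-4 + 8²))/46 = -701*(1 + (-4 + 64))/46 = -701*(1 + 60)/46 = -701/46*61 = -42761/46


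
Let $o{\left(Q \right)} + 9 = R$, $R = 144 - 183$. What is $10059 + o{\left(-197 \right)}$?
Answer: $10011$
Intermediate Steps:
$R = -39$ ($R = 144 - 183 = -39$)
$o{\left(Q \right)} = -48$ ($o{\left(Q \right)} = -9 - 39 = -48$)
$10059 + o{\left(-197 \right)} = 10059 - 48 = 10011$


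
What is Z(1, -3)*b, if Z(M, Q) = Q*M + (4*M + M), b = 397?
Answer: 794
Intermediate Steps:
Z(M, Q) = 5*M + M*Q (Z(M, Q) = M*Q + 5*M = 5*M + M*Q)
Z(1, -3)*b = (1*(5 - 3))*397 = (1*2)*397 = 2*397 = 794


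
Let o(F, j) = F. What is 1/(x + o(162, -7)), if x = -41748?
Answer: -1/41586 ≈ -2.4047e-5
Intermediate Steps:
1/(x + o(162, -7)) = 1/(-41748 + 162) = 1/(-41586) = -1/41586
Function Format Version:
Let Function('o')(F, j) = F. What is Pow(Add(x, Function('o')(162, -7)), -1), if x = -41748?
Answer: Rational(-1, 41586) ≈ -2.4047e-5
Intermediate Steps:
Pow(Add(x, Function('o')(162, -7)), -1) = Pow(Add(-41748, 162), -1) = Pow(-41586, -1) = Rational(-1, 41586)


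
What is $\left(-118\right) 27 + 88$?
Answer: $-3098$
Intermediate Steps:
$\left(-118\right) 27 + 88 = -3186 + 88 = -3098$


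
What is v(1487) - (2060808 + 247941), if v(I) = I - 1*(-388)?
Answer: -2306874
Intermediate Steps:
v(I) = 388 + I (v(I) = I + 388 = 388 + I)
v(1487) - (2060808 + 247941) = (388 + 1487) - (2060808 + 247941) = 1875 - 1*2308749 = 1875 - 2308749 = -2306874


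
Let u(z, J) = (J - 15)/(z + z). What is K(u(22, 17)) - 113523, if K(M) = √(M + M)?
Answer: -113523 + √11/11 ≈ -1.1352e+5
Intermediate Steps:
u(z, J) = (-15 + J)/(2*z) (u(z, J) = (-15 + J)/((2*z)) = (-15 + J)*(1/(2*z)) = (-15 + J)/(2*z))
K(M) = √2*√M (K(M) = √(2*M) = √2*√M)
K(u(22, 17)) - 113523 = √2*√((½)*(-15 + 17)/22) - 113523 = √2*√((½)*(1/22)*2) - 113523 = √2*√(1/22) - 113523 = √2*(√22/22) - 113523 = √11/11 - 113523 = -113523 + √11/11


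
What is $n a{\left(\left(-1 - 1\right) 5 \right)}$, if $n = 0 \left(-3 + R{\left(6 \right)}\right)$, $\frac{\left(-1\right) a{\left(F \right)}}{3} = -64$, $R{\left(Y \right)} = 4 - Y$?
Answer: $0$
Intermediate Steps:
$a{\left(F \right)} = 192$ ($a{\left(F \right)} = \left(-3\right) \left(-64\right) = 192$)
$n = 0$ ($n = 0 \left(-3 + \left(4 - 6\right)\right) = 0 \left(-3 - 2\right) = 0 \left(-5\right) = 0$)
$n a{\left(\left(-1 - 1\right) 5 \right)} = 0 \cdot 192 = 0$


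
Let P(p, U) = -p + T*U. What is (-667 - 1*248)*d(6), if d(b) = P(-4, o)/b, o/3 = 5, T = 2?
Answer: -5185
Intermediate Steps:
o = 15 (o = 3*5 = 15)
P(p, U) = -p + 2*U
d(b) = 34/b (d(b) = (-1*(-4) + 2*15)/b = (4 + 30)/b = 34/b)
(-667 - 1*248)*d(6) = (-667 - 1*248)*(34/6) = (-667 - 248)*(34*(1/6)) = -915*17/3 = -5185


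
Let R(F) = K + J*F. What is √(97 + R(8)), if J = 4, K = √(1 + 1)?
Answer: √(129 + √2) ≈ 11.420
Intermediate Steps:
K = √2 ≈ 1.4142
R(F) = √2 + 4*F
√(97 + R(8)) = √(97 + (√2 + 4*8)) = √(97 + (√2 + 32)) = √(97 + (32 + √2)) = √(129 + √2)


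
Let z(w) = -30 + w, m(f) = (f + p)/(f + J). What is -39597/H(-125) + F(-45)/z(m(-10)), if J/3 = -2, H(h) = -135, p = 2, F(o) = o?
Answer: 782791/2655 ≈ 294.84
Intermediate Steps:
J = -6 (J = 3*(-2) = -6)
m(f) = (2 + f)/(-6 + f) (m(f) = (f + 2)/(f - 6) = (2 + f)/(-6 + f))
-39597/H(-125) + F(-45)/z(m(-10)) = -39597/(-135) - 45/(-30 + (2 - 10)/(-6 - 10)) = -39597*(-1/135) - 45/(-30 - 8/(-16)) = 13199/45 - 45/(-30 - 1/16*(-8)) = 13199/45 - 45/(-30 + 1/2) = 13199/45 - 45/(-59/2) = 13199/45 - 45*(-2/59) = 13199/45 + 90/59 = 782791/2655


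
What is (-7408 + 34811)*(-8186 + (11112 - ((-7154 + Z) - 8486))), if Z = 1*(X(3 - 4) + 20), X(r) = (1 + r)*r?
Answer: 508216038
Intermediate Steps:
X(r) = r*(1 + r)
Z = 20 (Z = 1*((3 - 4)*(1 + (3 - 4)) + 20) = 1*(-(1 - 1) + 20) = 1*(-1*0 + 20) = 1*(0 + 20) = 1*20 = 20)
(-7408 + 34811)*(-8186 + (11112 - ((-7154 + Z) - 8486))) = (-7408 + 34811)*(-8186 + (11112 - ((-7154 + 20) - 8486))) = 27403*(-8186 + (11112 - (-7134 - 8486))) = 27403*(-8186 + (11112 - 1*(-15620))) = 27403*(-8186 + (11112 + 15620)) = 27403*(-8186 + 26732) = 27403*18546 = 508216038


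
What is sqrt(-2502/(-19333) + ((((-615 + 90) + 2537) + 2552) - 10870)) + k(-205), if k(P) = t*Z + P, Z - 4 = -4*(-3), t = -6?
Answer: -301 + 2*I*sqrt(589228254717)/19333 ≈ -301.0 + 79.41*I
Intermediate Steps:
Z = 16 (Z = 4 - 4*(-3) = 4 + 12 = 16)
k(P) = -96 + P (k(P) = -6*16 + P = -96 + P)
sqrt(-2502/(-19333) + ((((-615 + 90) + 2537) + 2552) - 10870)) + k(-205) = sqrt(-2502/(-19333) + ((((-615 + 90) + 2537) + 2552) - 10870)) + (-96 - 205) = sqrt(-2502*(-1/19333) + (((-525 + 2537) + 2552) - 10870)) - 301 = sqrt(2502/19333 + ((2012 + 2552) - 10870)) - 301 = sqrt(2502/19333 + (4564 - 10870)) - 301 = sqrt(2502/19333 - 6306) - 301 = sqrt(-121911396/19333) - 301 = 2*I*sqrt(589228254717)/19333 - 301 = -301 + 2*I*sqrt(589228254717)/19333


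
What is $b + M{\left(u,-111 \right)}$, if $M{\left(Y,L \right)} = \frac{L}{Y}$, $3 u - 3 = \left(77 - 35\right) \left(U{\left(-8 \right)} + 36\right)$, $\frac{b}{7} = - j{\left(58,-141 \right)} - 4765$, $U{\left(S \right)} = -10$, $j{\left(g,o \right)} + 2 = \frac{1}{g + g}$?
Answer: $- \frac{1411673371}{42340} \approx -33341.0$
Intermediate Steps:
$j{\left(g,o \right)} = -2 + \frac{1}{2 g}$ ($j{\left(g,o \right)} = -2 + \frac{1}{g + g} = -2 + \frac{1}{2 g}$)
$b = - \frac{3867563}{116}$ ($b = 7 \left(- (-2 + \frac{1}{2 \cdot 58}) - 4765\right) = 7 \left(- (-2 + \frac{1}{2} \cdot \frac{1}{58}) - 4765\right) = 7 \left(- (-2 + \frac{1}{116}) - 4765\right) = 7 \left(\left(-1\right) \left(- \frac{231}{116}\right) - 4765\right) = 7 \left(\frac{231}{116} - 4765\right) = 7 \left(- \frac{552509}{116}\right) = - \frac{3867563}{116} \approx -33341.0$)
$u = 365$ ($u = 1 + \frac{\left(77 - 35\right) \left(-10 + 36\right)}{3} = 1 + \frac{42 \cdot 26}{3} = 1 + \frac{1}{3} \cdot 1092 = 1 + 364 = 365$)
$b + M{\left(u,-111 \right)} = - \frac{3867563}{116} - \frac{111}{365} = - \frac{1411673371}{42340}$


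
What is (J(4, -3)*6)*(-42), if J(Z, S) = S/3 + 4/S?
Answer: 588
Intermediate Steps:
J(Z, S) = 4/S + S/3 (J(Z, S) = S*(⅓) + 4/S = S/3 + 4/S = 4/S + S/3)
(J(4, -3)*6)*(-42) = ((4/(-3) + (⅓)*(-3))*6)*(-42) = ((4*(-⅓) - 1)*6)*(-42) = ((-4/3 - 1)*6)*(-42) = -7/3*6*(-42) = -14*(-42) = 588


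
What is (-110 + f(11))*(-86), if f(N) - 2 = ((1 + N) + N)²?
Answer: -36206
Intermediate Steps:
f(N) = 2 + (1 + 2*N)² (f(N) = 2 + ((1 + N) + N)² = 2 + (1 + 2*N)²)
(-110 + f(11))*(-86) = (-110 + (2 + (1 + 2*11)²))*(-86) = (-110 + (2 + (1 + 22)²))*(-86) = (-110 + (2 + 23²))*(-86) = (-110 + (2 + 529))*(-86) = (-110 + 531)*(-86) = 421*(-86) = -36206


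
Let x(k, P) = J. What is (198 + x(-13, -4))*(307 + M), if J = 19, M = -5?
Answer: 65534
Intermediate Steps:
x(k, P) = 19
(198 + x(-13, -4))*(307 + M) = (198 + 19)*(307 - 5) = 217*302 = 65534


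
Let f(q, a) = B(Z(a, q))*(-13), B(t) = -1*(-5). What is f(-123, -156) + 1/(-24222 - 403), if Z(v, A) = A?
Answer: -1600626/24625 ≈ -65.000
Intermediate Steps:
B(t) = 5
f(q, a) = -65 (f(q, a) = 5*(-13) = -65)
f(-123, -156) + 1/(-24222 - 403) = -65 + 1/(-24222 - 403) = -65 + 1/(-24625) = -65 - 1/24625 = -1600626/24625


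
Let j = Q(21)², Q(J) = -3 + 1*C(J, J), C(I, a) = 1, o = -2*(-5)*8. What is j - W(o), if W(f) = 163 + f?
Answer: -239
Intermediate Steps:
o = 80 (o = 10*8 = 80)
Q(J) = -2 (Q(J) = -3 + 1*1 = -3 + 1 = -2)
j = 4 (j = (-2)² = 4)
j - W(o) = 4 - (163 + 80) = 4 - 1*243 = 4 - 243 = -239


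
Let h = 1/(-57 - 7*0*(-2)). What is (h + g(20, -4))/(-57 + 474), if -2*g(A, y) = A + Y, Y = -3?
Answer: -971/47538 ≈ -0.020426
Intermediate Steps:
g(A, y) = 3/2 - A/2 (g(A, y) = -(A - 3)/2 = -(-3 + A)/2 = 3/2 - A/2)
h = -1/57 (h = 1/(-57 + 0*(-2)) = 1/(-57 + 0) = 1/(-57) = -1/57 ≈ -0.017544)
(h + g(20, -4))/(-57 + 474) = (-1/57 + (3/2 - 1/2*20))/(-57 + 474) = (-1/57 + (3/2 - 10))/417 = (-1/57 - 17/2)*(1/417) = -971/114*1/417 = -971/47538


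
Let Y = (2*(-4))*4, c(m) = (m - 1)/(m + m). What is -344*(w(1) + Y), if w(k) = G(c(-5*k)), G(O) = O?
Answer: 54008/5 ≈ 10802.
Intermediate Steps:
c(m) = (-1 + m)/(2*m) (c(m) = (-1 + m)/((2*m)) = (-1 + m)*(1/(2*m)) = (-1 + m)/(2*m))
Y = -32 (Y = -8*4 = -32)
w(k) = -(-1 - 5*k)/(10*k) (w(k) = (-1 - 5*k)/(2*((-5*k))) = (-1/(5*k))*(-1 - 5*k)/2 = -(-1 - 5*k)/(10*k))
-344*(w(1) + Y) = -344*((1/10)*(1 + 5*1)/1 - 32) = -344*((1/10)*1*(1 + 5) - 32) = -344*((1/10)*1*6 - 32) = -344*(3/5 - 32) = -344*(-157/5) = 54008/5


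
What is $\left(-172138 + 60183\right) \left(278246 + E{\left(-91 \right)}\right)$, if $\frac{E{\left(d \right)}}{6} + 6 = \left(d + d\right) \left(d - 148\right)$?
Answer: $-60365912090$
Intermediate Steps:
$E{\left(d \right)} = -36 + 12 d \left(-148 + d\right)$ ($E{\left(d \right)} = -36 + 6 \left(d + d\right) \left(d - 148\right) = -36 + 6 \cdot 2 d \left(-148 + d\right) = -36 + 12 d \left(-148 + d\right)$)
$\left(-172138 + 60183\right) \left(278246 + E{\left(-91 \right)}\right) = \left(-172138 + 60183\right) \left(278246 - \left(-161580 - 99372\right)\right) = - 111955 \left(278246 + \left(-36 + 161616 + 12 \cdot 8281\right)\right) = - 111955 \left(278246 + \left(-36 + 161616 + 99372\right)\right) = - 111955 \left(278246 + 260952\right) = \left(-111955\right) 539198 = -60365912090$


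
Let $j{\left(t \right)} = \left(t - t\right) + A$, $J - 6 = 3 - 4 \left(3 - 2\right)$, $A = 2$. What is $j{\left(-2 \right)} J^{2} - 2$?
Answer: $48$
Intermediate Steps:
$J = 5$ ($J = 6 + \left(3 - 4 \left(3 - 2\right)\right) = 6 + \left(3 - 4\right) = 6 - 1 = 5$)
$j{\left(t \right)} = 2$ ($j{\left(t \right)} = \left(t - t\right) + 2 = 0 + 2 = 2$)
$j{\left(-2 \right)} J^{2} - 2 = 2 \cdot 5^{2} - 2 = 2 \cdot 25 - 2 = 50 - 2 = 48$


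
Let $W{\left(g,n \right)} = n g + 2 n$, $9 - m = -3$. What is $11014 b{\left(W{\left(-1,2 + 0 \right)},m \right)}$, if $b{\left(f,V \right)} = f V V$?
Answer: $3172032$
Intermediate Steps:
$m = 12$ ($m = 9 - -3 = 9 + 3 = 12$)
$W{\left(g,n \right)} = 2 n + g n$ ($W{\left(g,n \right)} = g n + 2 n = 2 n + g n$)
$b{\left(f,V \right)} = f V^{2}$ ($b{\left(f,V \right)} = V f V = f V^{2}$)
$11014 b{\left(W{\left(-1,2 + 0 \right)},m \right)} = 11014 \left(2 + 0\right) \left(2 - 1\right) 12^{2} = 11014 \cdot 2 \cdot 1 \cdot 144 = 11014 \cdot 2 \cdot 144 = 11014 \cdot 288 = 3172032$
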